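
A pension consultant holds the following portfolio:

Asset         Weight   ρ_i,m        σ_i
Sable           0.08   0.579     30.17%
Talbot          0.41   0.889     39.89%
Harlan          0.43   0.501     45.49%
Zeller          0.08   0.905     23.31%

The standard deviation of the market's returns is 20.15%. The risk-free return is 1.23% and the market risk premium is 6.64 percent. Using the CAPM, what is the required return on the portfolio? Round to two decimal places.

10.27%

β_Sable = 0.579 × 30.17% / 20.15% = 0.8669
β_Talbot = 0.889 × 39.89% / 20.15% = 1.7599
β_Harlan = 0.501 × 45.49% / 20.15% = 1.1310
β_Zeller = 0.905 × 23.31% / 20.15% = 1.0469
β_P = Σ w_i β_i = 0.08×0.8669 + 0.41×1.7599 + 0.43×1.1310 + 0.08×1.0469 = 1.3610
E(R_P) = R_f + β_P × MRP = 1.23% + 1.3610 × 6.64% = 10.27%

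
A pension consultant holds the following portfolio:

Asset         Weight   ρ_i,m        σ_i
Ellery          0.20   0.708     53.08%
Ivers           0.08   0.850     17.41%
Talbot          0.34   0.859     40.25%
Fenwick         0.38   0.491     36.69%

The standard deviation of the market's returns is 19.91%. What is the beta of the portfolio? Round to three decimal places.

β_Ellery = 0.708 × 53.08% / 19.91% = 1.8875
β_Ivers = 0.850 × 17.41% / 19.91% = 0.7433
β_Talbot = 0.859 × 40.25% / 19.91% = 1.7366
β_Fenwick = 0.491 × 36.69% / 19.91% = 0.9048
β_P = Σ w_i β_i = 0.20×1.8875 + 0.08×0.7433 + 0.34×1.7366 + 0.38×0.9048 = 1.3712

1.371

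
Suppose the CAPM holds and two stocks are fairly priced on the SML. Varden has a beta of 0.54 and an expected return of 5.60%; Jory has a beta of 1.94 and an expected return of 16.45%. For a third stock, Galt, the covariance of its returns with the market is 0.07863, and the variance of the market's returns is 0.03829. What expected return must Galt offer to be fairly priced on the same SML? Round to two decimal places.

17.33%

MRP = (16.45% − 5.60%) / (1.94 − 0.54) = 7.7500%
R_f = 5.60% − 0.54 × 7.7500% = 1.4150%
β_Galt = Cov / Var(R_m) = 0.07863 / 0.03829 = 2.0535
E(R_Galt) = R_f + β × MRP = 1.4150% + 2.0535 × 7.7500% = 17.33%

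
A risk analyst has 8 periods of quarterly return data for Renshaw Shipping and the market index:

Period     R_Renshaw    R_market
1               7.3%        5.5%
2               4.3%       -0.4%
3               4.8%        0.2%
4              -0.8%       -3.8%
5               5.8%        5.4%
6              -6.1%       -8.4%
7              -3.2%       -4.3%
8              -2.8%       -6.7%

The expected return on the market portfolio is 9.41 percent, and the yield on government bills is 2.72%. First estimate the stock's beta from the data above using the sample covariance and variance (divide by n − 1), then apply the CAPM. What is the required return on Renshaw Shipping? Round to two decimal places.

8.83%

Mean R_i = (7.3 + 4.3 + 4.8 − 0.8 + 5.8 − 6.1 − 3.2 − 2.8) / 8 = 1.1625%
Mean R_m = (5.5 − 0.4 + 0.2 − 3.8 + 5.4 − 8.4 − 4.3 − 6.7) / 8 = -1.5625%
Σ(R_i − R̄_i)(R_m − R̄_m) = 172.0413  ⇒  Cov = 172.0413 / 7 = 24.5773
Σ(R_m − R̄_m)² = 188.4588  ⇒  Var(R_m) = 188.4588 / 7 = 26.9227
β = Cov / Var(R_m) = 24.5773 / 26.9227 = 0.9129
MRP = 9.41% − 2.72% = 6.69%
E(R) = R_f + β × MRP = 2.72% + 0.9129 × 6.69% = 8.83%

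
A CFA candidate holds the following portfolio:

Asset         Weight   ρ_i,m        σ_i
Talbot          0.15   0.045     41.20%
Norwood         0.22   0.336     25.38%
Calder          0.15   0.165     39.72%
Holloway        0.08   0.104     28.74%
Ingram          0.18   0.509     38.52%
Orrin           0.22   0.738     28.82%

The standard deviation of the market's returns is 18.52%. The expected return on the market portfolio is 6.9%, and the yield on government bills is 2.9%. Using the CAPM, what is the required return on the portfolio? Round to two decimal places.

5.40%

β_Talbot = 0.045 × 41.20% / 18.52% = 0.1001
β_Norwood = 0.336 × 25.38% / 18.52% = 0.4605
β_Calder = 0.165 × 39.72% / 18.52% = 0.3539
β_Holloway = 0.104 × 28.74% / 18.52% = 0.1614
β_Ingram = 0.509 × 38.52% / 18.52% = 1.0587
β_Orrin = 0.738 × 28.82% / 18.52% = 1.1484
β_P = Σ w_i β_i = 0.15×0.1001 + 0.22×0.4605 + 0.15×0.3539 + 0.08×0.1614 + 0.18×1.0587 + 0.22×1.1484 = 0.6255
MRP = 6.9% − 2.9% = 4.00%
E(R_P) = R_f + β_P × MRP = 2.9% + 0.6255 × 4.0% = 5.40%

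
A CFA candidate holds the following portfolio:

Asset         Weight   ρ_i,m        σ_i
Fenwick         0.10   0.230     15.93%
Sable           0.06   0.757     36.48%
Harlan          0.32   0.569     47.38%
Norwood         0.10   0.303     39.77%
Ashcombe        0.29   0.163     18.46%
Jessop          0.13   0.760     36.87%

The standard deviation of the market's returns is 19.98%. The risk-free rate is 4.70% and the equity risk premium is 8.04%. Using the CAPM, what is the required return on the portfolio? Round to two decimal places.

11.29%

β_Fenwick = 0.230 × 15.93% / 19.98% = 0.1834
β_Sable = 0.757 × 36.48% / 19.98% = 1.3822
β_Harlan = 0.569 × 47.38% / 19.98% = 1.3493
β_Norwood = 0.303 × 39.77% / 19.98% = 0.6031
β_Ashcombe = 0.163 × 18.46% / 19.98% = 0.1506
β_Jessop = 0.760 × 36.87% / 19.98% = 1.4025
β_P = Σ w_i β_i = 0.10×0.1834 + 0.06×1.3822 + 0.32×1.3493 + 0.10×0.6031 + 0.29×0.1506 + 0.13×1.4025 = 0.8194
E(R_P) = R_f + β_P × MRP = 4.70% + 0.8194 × 8.04% = 11.29%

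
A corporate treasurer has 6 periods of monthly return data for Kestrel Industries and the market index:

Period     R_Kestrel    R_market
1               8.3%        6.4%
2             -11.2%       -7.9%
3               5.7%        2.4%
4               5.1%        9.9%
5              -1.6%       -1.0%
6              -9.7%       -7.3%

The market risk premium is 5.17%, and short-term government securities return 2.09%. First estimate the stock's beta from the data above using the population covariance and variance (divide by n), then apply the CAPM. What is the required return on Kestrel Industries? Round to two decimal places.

Mean R_i = (8.3 − 11.2 + 5.7 + 5.1 − 1.6 − 9.7) / 6 = -0.5667%
Mean R_m = (6.4 − 7.9 + 2.4 + 9.9 − 1.0 − 7.3) / 6 = 0.4167%
Σ(R_i − R̄_i)(R_m − R̄_m) = 279.5967  ⇒  Cov = 279.5967 / 6 = 46.5995
Σ(R_m − R̄_m)² = 260.3883  ⇒  Var(R_m) = 260.3883 / 6 = 43.3981
β = Cov / Var(R_m) = 46.5995 / 43.3981 = 1.0738
E(R) = R_f + β × MRP = 2.09% + 1.0738 × 5.17% = 7.64%

7.64%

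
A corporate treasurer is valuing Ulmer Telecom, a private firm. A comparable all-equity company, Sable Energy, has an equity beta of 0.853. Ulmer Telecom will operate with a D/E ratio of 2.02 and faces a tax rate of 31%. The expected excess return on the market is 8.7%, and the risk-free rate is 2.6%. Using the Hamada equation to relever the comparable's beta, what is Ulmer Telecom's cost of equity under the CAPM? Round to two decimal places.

β_L = β_U × [1 + (1 − t)(D/E)] = 0.853 × [1 + (1 − 0.31) × 2.02]
    = 0.853 × [1 + 0.69 × 2.02] = 0.853 × 2.3938 = 2.0419
E(R) = R_f + β_L × MRP = 2.6% + 2.0419 × 8.7% = 20.36%

20.36%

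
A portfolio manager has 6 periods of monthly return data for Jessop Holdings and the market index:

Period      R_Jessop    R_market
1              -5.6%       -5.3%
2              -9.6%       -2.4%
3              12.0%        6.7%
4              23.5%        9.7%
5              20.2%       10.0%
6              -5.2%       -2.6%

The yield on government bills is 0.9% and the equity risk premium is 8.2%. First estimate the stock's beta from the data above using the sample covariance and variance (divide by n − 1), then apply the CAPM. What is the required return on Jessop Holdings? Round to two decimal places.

17.62%

Mean R_i = (-5.6 − 9.6 + 12.0 + 23.5 + 20.2 − 5.2) / 6 = 5.8833%
Mean R_m = (-5.3 − 2.4 + 6.7 + 9.7 + 10.0 − 2.6) / 6 = 2.6833%
Σ(R_i − R̄_i)(R_m − R̄_m) = 481.8683  ⇒  Cov = 481.8683 / 5 = 96.3737
Σ(R_m − R̄_m)² = 236.3883  ⇒  Var(R_m) = 236.3883 / 5 = 47.2777
β = Cov / Var(R_m) = 96.3737 / 47.2777 = 2.0385
E(R) = R_f + β × MRP = 0.9% + 2.0385 × 8.2% = 17.62%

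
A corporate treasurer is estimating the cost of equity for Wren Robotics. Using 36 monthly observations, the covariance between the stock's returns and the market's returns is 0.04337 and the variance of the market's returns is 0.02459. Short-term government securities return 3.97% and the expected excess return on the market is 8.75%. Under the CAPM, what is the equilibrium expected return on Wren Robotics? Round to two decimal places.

19.40%

β = Cov(R_i, R_m) / Var(R_m) = 0.04337 / 0.02459 = 1.7637
E(R) = R_f + β × MRP = 3.97% + 1.7637 × 8.75% = 19.40%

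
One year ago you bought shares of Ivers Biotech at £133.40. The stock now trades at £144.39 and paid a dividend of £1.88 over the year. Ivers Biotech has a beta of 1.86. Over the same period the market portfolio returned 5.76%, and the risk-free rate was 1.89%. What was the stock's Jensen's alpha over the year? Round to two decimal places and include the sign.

+0.56%

Realised HPR = (P1 + D1 − P0) / P0 = (144.39 + 1.88 − 133.40) / 133.40 = 12.87 / 133.40 = 9.6477%
MRP = 5.76% − 1.89% = 3.87%
CAPM required = R_f + β·MRP = 1.89% + 1.86 × 3.87% = 9.0882%
α = realised − required = 9.6477% − 9.0882% = +0.56%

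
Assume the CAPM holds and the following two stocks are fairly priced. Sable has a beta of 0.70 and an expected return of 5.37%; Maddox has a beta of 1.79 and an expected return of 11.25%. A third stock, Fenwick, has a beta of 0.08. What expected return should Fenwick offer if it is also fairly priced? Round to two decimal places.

2.03%

MRP (SML slope) = (11.25% − 5.37%) / (1.79 − 0.70) = 5.88% / 1.09 = 5.3945%
R_f (intercept) = 5.37% − 0.70 × 5.3945% = 1.5939%
E(R_Fenwick) = R_f + β × MRP = 1.5939% + 0.08 × 5.3945% = 2.03%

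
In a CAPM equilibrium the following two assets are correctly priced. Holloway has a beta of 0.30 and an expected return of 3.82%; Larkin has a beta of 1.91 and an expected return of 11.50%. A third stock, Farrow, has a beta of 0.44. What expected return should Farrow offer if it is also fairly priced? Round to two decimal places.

4.49%

MRP (SML slope) = (11.50% − 3.82%) / (1.91 − 0.30) = 7.68% / 1.61 = 4.7702%
R_f (intercept) = 3.82% − 0.30 × 4.7702% = 2.3889%
E(R_Farrow) = R_f + β × MRP = 2.3889% + 0.44 × 4.7702% = 4.49%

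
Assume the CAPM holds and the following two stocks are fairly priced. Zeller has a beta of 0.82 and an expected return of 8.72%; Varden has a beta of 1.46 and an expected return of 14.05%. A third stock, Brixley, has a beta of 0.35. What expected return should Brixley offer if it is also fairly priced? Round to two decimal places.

MRP (SML slope) = (14.05% − 8.72%) / (1.46 − 0.82) = 5.33% / 0.64 = 8.3281%
R_f (intercept) = 8.72% − 0.82 × 8.3281% = 1.8910%
E(R_Brixley) = R_f + β × MRP = 1.8910% + 0.35 × 8.3281% = 4.81%

4.81%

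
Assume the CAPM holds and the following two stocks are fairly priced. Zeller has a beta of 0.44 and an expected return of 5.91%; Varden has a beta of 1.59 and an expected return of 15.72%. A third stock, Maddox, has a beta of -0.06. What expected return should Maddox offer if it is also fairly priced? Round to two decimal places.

1.64%

MRP (SML slope) = (15.72% − 5.91%) / (1.59 − 0.44) = 9.81% / 1.15 = 8.5304%
R_f (intercept) = 5.91% − 0.44 × 8.5304% = 2.1566%
E(R_Maddox) = R_f + β × MRP = 2.1566% + -0.06 × 8.5304% = 1.64%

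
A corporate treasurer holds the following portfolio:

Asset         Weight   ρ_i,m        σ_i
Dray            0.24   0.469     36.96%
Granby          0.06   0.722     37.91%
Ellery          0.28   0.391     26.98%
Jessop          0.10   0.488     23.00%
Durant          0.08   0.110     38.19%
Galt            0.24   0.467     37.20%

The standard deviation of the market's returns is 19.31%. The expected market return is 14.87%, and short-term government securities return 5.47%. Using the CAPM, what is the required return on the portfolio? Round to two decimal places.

β_Dray = 0.469 × 36.96% / 19.31% = 0.8977
β_Granby = 0.722 × 37.91% / 19.31% = 1.4175
β_Ellery = 0.391 × 26.98% / 19.31% = 0.5463
β_Jessop = 0.488 × 23.00% / 19.31% = 0.5813
β_Durant = 0.110 × 38.19% / 19.31% = 0.2176
β_Galt = 0.467 × 37.20% / 19.31% = 0.8997
β_P = Σ w_i β_i = 0.24×0.8977 + 0.06×1.4175 + 0.28×0.5463 + 0.10×0.5813 + 0.08×0.2176 + 0.24×0.8997 = 0.7449
MRP = 14.87% − 5.47% = 9.40%
E(R_P) = R_f + β_P × MRP = 5.47% + 0.7449 × 9.40% = 12.47%

12.47%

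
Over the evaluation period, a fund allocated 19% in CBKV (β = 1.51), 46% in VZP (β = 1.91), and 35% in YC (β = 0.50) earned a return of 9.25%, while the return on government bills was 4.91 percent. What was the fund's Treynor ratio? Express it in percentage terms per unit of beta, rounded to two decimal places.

β_P = 0.19×1.51 + 0.46×1.91 + 0.35×0.50 = 1.3405
Treynor = (R_P − R_f) / β_P = (9.25% − 4.91%) / 1.3405 = 4.34% / 1.3405 = 3.24%

3.24%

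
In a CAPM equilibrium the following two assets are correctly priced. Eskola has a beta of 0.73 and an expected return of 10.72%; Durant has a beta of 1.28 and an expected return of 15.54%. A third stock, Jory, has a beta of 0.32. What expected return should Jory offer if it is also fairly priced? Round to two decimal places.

7.13%

MRP (SML slope) = (15.54% − 10.72%) / (1.28 − 0.73) = 4.82% / 0.55 = 8.7636%
R_f (intercept) = 10.72% − 0.73 × 8.7636% = 4.3226%
E(R_Jory) = R_f + β × MRP = 4.3226% + 0.32 × 8.7636% = 7.13%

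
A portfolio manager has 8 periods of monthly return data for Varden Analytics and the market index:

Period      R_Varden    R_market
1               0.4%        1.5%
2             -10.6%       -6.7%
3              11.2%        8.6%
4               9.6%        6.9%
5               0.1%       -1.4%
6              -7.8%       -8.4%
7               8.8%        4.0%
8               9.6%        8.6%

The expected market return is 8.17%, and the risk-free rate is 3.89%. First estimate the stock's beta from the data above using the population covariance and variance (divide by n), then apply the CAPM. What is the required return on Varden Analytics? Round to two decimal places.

9.17%

Mean R_i = (0.4 − 10.6 + 11.2 + 9.6 + 0.1 − 7.8 + 8.8 + 9.6) / 8 = 2.6625%
Mean R_m = (1.5 − 6.7 + 8.6 + 6.9 − 1.4 − 8.4 + 4.0 + 8.6) / 8 = 1.6375%
Σ(R_i − R̄_i)(R_m − R̄_m) = 382.4413  ⇒  Cov = 382.4413 / 8 = 47.8052
Σ(R_m − R̄_m)² = 309.7388  ⇒  Var(R_m) = 309.7388 / 8 = 38.7174
β = Cov / Var(R_m) = 47.8052 / 38.7174 = 1.2347
MRP = 8.17% − 3.89% = 4.28%
E(R) = R_f + β × MRP = 3.89% + 1.2347 × 4.28% = 9.17%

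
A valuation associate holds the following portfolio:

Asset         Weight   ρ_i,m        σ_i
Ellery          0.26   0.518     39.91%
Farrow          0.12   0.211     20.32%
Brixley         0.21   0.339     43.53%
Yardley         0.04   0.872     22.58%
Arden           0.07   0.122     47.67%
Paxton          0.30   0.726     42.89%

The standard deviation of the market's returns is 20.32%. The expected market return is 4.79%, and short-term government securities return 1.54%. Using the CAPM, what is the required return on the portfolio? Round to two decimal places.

4.66%

β_Ellery = 0.518 × 39.91% / 20.32% = 1.0174
β_Farrow = 0.211 × 20.32% / 20.32% = 0.2110
β_Brixley = 0.339 × 43.53% / 20.32% = 0.7262
β_Yardley = 0.872 × 22.58% / 20.32% = 0.9690
β_Arden = 0.122 × 47.67% / 20.32% = 0.2862
β_Paxton = 0.726 × 42.89% / 20.32% = 1.5324
β_P = Σ w_i β_i = 0.26×1.0174 + 0.12×0.2110 + 0.21×0.7262 + 0.04×0.9690 + 0.07×0.2862 + 0.30×1.5324 = 0.9609
MRP = 4.79% − 1.54% = 3.25%
E(R_P) = R_f + β_P × MRP = 1.54% + 0.9609 × 3.25% = 4.66%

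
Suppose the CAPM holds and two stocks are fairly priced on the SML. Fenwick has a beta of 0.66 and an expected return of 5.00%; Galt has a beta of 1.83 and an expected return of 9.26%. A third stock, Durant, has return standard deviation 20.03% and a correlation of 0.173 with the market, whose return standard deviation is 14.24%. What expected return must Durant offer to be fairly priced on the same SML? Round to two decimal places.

MRP = (9.26% − 5.00%) / (1.83 − 0.66) = 3.6410%
R_f = 5.00% − 0.66 × 3.6410% = 2.5969%
β_Durant = ρ·σ_i/σ_m = 0.173 × 20.03 / 14.24 = 0.2433
E(R_Durant) = R_f + β × MRP = 2.5969% + 0.2433 × 3.6410% = 3.48%

3.48%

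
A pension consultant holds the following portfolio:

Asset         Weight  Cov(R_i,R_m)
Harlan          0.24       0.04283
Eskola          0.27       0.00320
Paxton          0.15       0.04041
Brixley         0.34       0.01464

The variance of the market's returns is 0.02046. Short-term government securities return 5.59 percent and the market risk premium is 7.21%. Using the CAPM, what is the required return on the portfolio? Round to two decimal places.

13.41%

β_Harlan = 0.04283 / 0.02046 = 2.0934
β_Eskola = 0.00320 / 0.02046 = 0.1564
β_Paxton = 0.04041 / 0.02046 = 1.9751
β_Brixley = 0.01464 / 0.02046 = 0.7155
β_P = Σ w_i β_i = 0.24×2.0934 + 0.27×0.1564 + 0.15×1.9751 + 0.34×0.7155 = 1.0842
E(R_P) = R_f + β_P × MRP = 5.59% + 1.0842 × 7.21% = 13.41%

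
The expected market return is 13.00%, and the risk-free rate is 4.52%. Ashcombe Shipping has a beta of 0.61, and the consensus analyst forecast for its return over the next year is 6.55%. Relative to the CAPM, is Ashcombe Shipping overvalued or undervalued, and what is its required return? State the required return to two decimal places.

MRP = 13.00% − 4.52% = 8.48%
Required return = R_f + β·MRP = 4.52% + 0.61 × 8.48% = 9.69%
Forecast 6.55% < required 9.69% → the stock plots below the SML → overvalued.

Overvalued; required return 9.69%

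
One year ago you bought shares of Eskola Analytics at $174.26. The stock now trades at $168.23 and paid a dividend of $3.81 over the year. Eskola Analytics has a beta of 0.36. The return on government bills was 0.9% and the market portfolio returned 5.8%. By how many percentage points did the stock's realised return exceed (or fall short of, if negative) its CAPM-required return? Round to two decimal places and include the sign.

Realised HPR = (P1 + D1 − P0) / P0 = (168.23 + 3.81 − 174.26) / 174.26 = -2.22 / 174.26 = -1.2740%
MRP = 5.8% − 0.9% = 4.90%
CAPM required = R_f + β·MRP = 0.9% + 0.36 × 4.9% = 2.6640%
α = realised − required = -1.2740% − 2.6640% = -3.94%

-3.94%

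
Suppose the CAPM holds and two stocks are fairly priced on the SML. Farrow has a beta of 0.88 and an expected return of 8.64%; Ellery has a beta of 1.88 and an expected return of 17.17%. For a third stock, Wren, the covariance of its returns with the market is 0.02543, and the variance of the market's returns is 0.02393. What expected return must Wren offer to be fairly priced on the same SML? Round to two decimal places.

MRP = (17.17% − 8.64%) / (1.88 − 0.88) = 8.5300%
R_f = 8.64% − 0.88 × 8.5300% = 1.1336%
β_Wren = Cov / Var(R_m) = 0.02543 / 0.02393 = 1.0627
E(R_Wren) = R_f + β × MRP = 1.1336% + 1.0627 × 8.5300% = 10.20%

10.20%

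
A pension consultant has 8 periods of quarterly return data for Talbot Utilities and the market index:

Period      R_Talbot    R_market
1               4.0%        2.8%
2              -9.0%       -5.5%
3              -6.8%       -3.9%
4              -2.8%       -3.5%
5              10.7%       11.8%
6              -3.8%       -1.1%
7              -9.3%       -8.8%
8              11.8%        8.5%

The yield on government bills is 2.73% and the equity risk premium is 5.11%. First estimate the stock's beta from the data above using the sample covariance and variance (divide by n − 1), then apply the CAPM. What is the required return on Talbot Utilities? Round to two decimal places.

Mean R_i = (4.0 − 9.0 − 6.8 − 2.8 + 10.7 − 3.8 − 9.3 + 11.8) / 8 = -0.6500%
Mean R_m = (2.8 − 5.5 − 3.9 − 3.5 + 11.8 − 1.1 − 8.8 + 8.5) / 8 = 0.0375%
Σ(R_i − R̄_i)(R_m − R̄_m) = 409.7950  ⇒  Cov = 409.7950 / 7 = 58.5421
Σ(R_m − R̄_m)² = 355.6788  ⇒  Var(R_m) = 355.6788 / 7 = 50.8113
β = Cov / Var(R_m) = 58.5421 / 50.8113 = 1.1521
E(R) = R_f + β × MRP = 2.73% + 1.1521 × 5.11% = 8.62%

8.62%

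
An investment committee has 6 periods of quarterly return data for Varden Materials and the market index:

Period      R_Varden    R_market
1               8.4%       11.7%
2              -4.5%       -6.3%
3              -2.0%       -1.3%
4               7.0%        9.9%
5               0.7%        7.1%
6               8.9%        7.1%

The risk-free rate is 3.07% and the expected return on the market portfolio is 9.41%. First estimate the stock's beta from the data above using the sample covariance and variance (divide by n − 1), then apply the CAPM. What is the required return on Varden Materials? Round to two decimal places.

Mean R_i = (8.4 − 4.5 − 2.0 + 7.0 + 0.7 + 8.9) / 6 = 3.0833%
Mean R_m = (11.7 − 6.3 − 1.3 + 9.9 + 7.1 + 7.1) / 6 = 4.7000%
Σ(R_i − R̄_i)(R_m − R̄_m) = 179.7400  ⇒  Cov = 179.7400 / 5 = 35.9480
Σ(R_m − R̄_m)² = 244.5600  ⇒  Var(R_m) = 244.5600 / 5 = 48.9120
β = Cov / Var(R_m) = 35.9480 / 48.9120 = 0.7350
MRP = 9.41% − 3.07% = 6.34%
E(R) = R_f + β × MRP = 3.07% + 0.7350 × 6.34% = 7.73%

7.73%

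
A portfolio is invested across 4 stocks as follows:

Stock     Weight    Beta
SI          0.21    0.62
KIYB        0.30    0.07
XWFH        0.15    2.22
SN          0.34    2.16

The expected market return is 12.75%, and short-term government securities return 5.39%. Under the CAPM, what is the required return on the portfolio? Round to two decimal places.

14.36%

β_P = Σ w_i β_i = 0.21×0.62 + 0.30×0.07 + 0.15×2.22 + 0.34×2.16 = 1.2186
MRP = 12.75% − 5.39% = 7.36%
E(R_P) = R_f + β_P × MRP = 5.39% + 1.2186 × 7.36% = 14.36%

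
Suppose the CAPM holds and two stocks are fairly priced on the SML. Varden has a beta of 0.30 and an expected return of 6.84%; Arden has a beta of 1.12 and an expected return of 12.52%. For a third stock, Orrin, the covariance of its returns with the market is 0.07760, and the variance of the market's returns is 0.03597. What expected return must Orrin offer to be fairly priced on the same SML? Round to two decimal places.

MRP = (12.52% − 6.84%) / (1.12 − 0.30) = 6.9268%
R_f = 6.84% − 0.30 × 6.9268% = 4.7620%
β_Orrin = Cov / Var(R_m) = 0.07760 / 0.03597 = 2.1574
E(R_Orrin) = R_f + β × MRP = 4.7620% + 2.1574 × 6.9268% = 19.71%

19.71%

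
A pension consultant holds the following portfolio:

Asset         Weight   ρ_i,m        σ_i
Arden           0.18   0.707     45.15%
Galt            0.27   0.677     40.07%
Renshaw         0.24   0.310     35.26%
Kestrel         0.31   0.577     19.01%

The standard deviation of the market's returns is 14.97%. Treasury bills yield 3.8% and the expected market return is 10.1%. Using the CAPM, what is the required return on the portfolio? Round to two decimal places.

β_Arden = 0.707 × 45.15% / 14.97% = 2.1323
β_Galt = 0.677 × 40.07% / 14.97% = 1.8121
β_Renshaw = 0.310 × 35.26% / 14.97% = 0.7302
β_Kestrel = 0.577 × 19.01% / 14.97% = 0.7327
β_P = Σ w_i β_i = 0.18×2.1323 + 0.27×1.8121 + 0.24×0.7302 + 0.31×0.7327 = 1.2755
MRP = 10.1% − 3.8% = 6.30%
E(R_P) = R_f + β_P × MRP = 3.8% + 1.2755 × 6.3% = 11.84%

11.84%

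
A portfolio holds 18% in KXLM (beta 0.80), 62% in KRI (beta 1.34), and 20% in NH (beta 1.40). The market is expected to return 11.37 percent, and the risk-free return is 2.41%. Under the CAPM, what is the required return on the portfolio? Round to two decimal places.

13.65%

β_P = Σ w_i β_i = 0.18×0.80 + 0.62×1.34 + 0.20×1.40 = 1.2548
MRP = 11.37% − 2.41% = 8.96%
E(R_P) = R_f + β_P × MRP = 2.41% + 1.2548 × 8.96% = 13.65%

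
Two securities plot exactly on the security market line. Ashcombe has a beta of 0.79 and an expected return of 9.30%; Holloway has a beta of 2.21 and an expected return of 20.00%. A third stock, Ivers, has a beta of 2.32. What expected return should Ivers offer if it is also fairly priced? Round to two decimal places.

MRP (SML slope) = (20.00% − 9.30%) / (2.21 − 0.79) = 10.70% / 1.42 = 7.5352%
R_f (intercept) = 9.30% − 0.79 × 7.5352% = 3.3472%
E(R_Ivers) = R_f + β × MRP = 3.3472% + 2.32 × 7.5352% = 20.83%

20.83%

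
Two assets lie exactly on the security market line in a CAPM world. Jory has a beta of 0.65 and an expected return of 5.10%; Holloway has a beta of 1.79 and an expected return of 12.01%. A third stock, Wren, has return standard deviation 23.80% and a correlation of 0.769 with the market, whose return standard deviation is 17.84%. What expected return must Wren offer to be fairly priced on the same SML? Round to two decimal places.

7.38%

MRP = (12.01% − 5.10%) / (1.79 − 0.65) = 6.0614%
R_f = 5.10% − 0.65 × 6.0614% = 1.1601%
β_Wren = ρ·σ_i/σ_m = 0.769 × 23.80 / 17.84 = 1.0259
E(R_Wren) = R_f + β × MRP = 1.1601% + 1.0259 × 6.0614% = 7.38%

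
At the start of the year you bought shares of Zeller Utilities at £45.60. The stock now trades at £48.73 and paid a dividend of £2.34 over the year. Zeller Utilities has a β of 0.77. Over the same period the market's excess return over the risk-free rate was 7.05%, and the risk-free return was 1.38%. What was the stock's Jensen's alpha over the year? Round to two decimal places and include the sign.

+5.19%

Realised HPR = (P1 + D1 − P0) / P0 = (48.73 + 2.34 − 45.60) / 45.60 = 5.47 / 45.60 = 11.9956%
CAPM required = R_f + β·MRP = 1.38% + 0.77 × 7.05% = 6.8085%
α = realised − required = 11.9956% − 6.8085% = +5.19%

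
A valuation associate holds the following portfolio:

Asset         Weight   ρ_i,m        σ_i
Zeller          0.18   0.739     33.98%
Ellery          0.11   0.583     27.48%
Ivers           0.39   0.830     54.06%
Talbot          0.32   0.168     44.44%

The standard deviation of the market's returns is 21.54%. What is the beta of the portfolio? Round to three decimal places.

1.215

β_Zeller = 0.739 × 33.98% / 21.54% = 1.1658
β_Ellery = 0.583 × 27.48% / 21.54% = 0.7438
β_Ivers = 0.830 × 54.06% / 21.54% = 2.0831
β_Talbot = 0.168 × 44.44% / 21.54% = 0.3466
β_P = Σ w_i β_i = 0.18×1.1658 + 0.11×0.7438 + 0.39×2.0831 + 0.32×0.3466 = 1.2150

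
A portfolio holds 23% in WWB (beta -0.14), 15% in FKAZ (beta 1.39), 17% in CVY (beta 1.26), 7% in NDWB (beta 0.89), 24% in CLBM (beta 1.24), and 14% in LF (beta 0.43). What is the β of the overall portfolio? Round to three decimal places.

β_P = Σ w_i β_i = 0.23×-0.14 + 0.15×1.39 + 0.17×1.26 + 0.07×0.89 + 0.24×1.24 + 0.14×0.43 = 0.8106

0.811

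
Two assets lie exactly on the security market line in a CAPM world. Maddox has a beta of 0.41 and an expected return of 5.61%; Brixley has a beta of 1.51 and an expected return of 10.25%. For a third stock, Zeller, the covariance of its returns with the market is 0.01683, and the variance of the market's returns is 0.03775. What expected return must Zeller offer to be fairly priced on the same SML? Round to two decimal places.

5.76%

MRP = (10.25% − 5.61%) / (1.51 − 0.41) = 4.2182%
R_f = 5.61% − 0.41 × 4.2182% = 3.8805%
β_Zeller = Cov / Var(R_m) = 0.01683 / 0.03775 = 0.4458
E(R_Zeller) = R_f + β × MRP = 3.8805% + 0.4458 × 4.2182% = 5.76%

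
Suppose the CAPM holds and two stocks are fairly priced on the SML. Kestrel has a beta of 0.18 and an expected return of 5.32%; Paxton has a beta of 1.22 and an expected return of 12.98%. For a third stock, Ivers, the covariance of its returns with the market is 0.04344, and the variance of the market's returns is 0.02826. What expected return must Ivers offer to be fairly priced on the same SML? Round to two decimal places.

15.32%

MRP = (12.98% − 5.32%) / (1.22 − 0.18) = 7.3654%
R_f = 5.32% − 0.18 × 7.3654% = 3.9942%
β_Ivers = Cov / Var(R_m) = 0.04344 / 0.02826 = 1.5372
E(R_Ivers) = R_f + β × MRP = 3.9942% + 1.5372 × 7.3654% = 15.32%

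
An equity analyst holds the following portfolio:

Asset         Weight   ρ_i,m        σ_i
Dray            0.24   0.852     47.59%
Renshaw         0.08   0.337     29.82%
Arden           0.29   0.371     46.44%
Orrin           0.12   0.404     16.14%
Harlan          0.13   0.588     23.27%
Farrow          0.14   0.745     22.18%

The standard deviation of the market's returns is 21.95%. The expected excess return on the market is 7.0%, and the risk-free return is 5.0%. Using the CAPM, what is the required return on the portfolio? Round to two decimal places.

11.51%

β_Dray = 0.852 × 47.59% / 21.95% = 1.8472
β_Renshaw = 0.337 × 29.82% / 21.95% = 0.4578
β_Arden = 0.371 × 46.44% / 21.95% = 0.7849
β_Orrin = 0.404 × 16.14% / 21.95% = 0.2971
β_Harlan = 0.588 × 23.27% / 21.95% = 0.6234
β_Farrow = 0.745 × 22.18% / 21.95% = 0.7528
β_P = Σ w_i β_i = 0.24×1.8472 + 0.08×0.4578 + 0.29×0.7849 + 0.12×0.2971 + 0.13×0.6234 + 0.14×0.7528 = 0.9297
E(R_P) = R_f + β_P × MRP = 5.0% + 0.9297 × 7.0% = 11.51%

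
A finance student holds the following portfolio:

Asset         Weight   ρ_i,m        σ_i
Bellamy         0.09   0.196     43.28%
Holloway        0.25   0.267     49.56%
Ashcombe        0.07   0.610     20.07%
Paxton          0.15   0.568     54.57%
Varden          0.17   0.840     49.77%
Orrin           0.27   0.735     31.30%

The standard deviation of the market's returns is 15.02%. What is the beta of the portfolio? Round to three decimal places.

β_Bellamy = 0.196 × 43.28% / 15.02% = 0.5648
β_Holloway = 0.267 × 49.56% / 15.02% = 0.8810
β_Ashcombe = 0.610 × 20.07% / 15.02% = 0.8151
β_Paxton = 0.568 × 54.57% / 15.02% = 2.0636
β_Varden = 0.840 × 49.77% / 15.02% = 2.7834
β_Orrin = 0.735 × 31.30% / 15.02% = 1.5317
β_P = Σ w_i β_i = 0.09×0.5648 + 0.25×0.8810 + 0.07×0.8151 + 0.15×2.0636 + 0.17×2.7834 + 0.27×1.5317 = 1.5244

1.524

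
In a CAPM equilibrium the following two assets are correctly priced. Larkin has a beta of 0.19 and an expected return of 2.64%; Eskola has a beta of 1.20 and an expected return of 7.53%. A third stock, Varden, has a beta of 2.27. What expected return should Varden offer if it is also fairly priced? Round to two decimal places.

MRP (SML slope) = (7.53% − 2.64%) / (1.20 − 0.19) = 4.89% / 1.01 = 4.8416%
R_f (intercept) = 2.64% − 0.19 × 4.8416% = 1.7201%
E(R_Varden) = R_f + β × MRP = 1.7201% + 2.27 × 4.8416% = 12.71%

12.71%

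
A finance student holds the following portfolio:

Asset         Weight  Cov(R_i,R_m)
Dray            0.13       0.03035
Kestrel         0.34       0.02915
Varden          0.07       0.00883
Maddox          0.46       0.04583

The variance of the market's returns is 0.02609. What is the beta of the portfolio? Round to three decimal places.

β_Dray = 0.03035 / 0.02609 = 1.1633
β_Kestrel = 0.02915 / 0.02609 = 1.1173
β_Varden = 0.00883 / 0.02609 = 0.3384
β_Maddox = 0.04583 / 0.02609 = 1.7566
β_P = Σ w_i β_i = 0.13×1.1633 + 0.34×1.1173 + 0.07×0.3384 + 0.46×1.7566 = 1.3628

1.363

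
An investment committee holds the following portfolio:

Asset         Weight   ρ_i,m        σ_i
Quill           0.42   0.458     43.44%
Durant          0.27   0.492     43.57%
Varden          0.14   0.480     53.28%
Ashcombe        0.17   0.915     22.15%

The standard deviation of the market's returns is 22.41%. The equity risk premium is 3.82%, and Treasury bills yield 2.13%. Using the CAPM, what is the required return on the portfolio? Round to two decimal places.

β_Quill = 0.458 × 43.44% / 22.41% = 0.8878
β_Durant = 0.492 × 43.57% / 22.41% = 0.9566
β_Varden = 0.480 × 53.28% / 22.41% = 1.1412
β_Ashcombe = 0.915 × 22.15% / 22.41% = 0.9044
β_P = Σ w_i β_i = 0.42×0.8878 + 0.27×0.9566 + 0.14×1.1412 + 0.17×0.9044 = 0.9447
E(R_P) = R_f + β_P × MRP = 2.13% + 0.9447 × 3.82% = 5.74%

5.74%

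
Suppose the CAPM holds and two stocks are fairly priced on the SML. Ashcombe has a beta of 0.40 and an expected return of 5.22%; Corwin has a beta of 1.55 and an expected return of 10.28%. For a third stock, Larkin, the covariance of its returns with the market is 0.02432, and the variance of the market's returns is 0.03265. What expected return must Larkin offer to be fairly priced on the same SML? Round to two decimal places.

6.74%

MRP = (10.28% − 5.22%) / (1.55 − 0.40) = 4.4000%
R_f = 5.22% − 0.40 × 4.4000% = 3.4600%
β_Larkin = Cov / Var(R_m) = 0.02432 / 0.03265 = 0.7449
E(R_Larkin) = R_f + β × MRP = 3.4600% + 0.7449 × 4.4000% = 6.74%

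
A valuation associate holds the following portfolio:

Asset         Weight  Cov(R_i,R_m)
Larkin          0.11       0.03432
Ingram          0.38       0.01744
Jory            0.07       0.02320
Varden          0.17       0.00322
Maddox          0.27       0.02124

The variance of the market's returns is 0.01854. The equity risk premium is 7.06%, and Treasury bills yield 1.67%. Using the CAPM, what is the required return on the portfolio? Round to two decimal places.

8.64%

β_Larkin = 0.03432 / 0.01854 = 1.8511
β_Ingram = 0.01744 / 0.01854 = 0.9407
β_Jory = 0.02320 / 0.01854 = 1.2513
β_Varden = 0.00322 / 0.01854 = 0.1737
β_Maddox = 0.02124 / 0.01854 = 1.1456
β_P = Σ w_i β_i = 0.11×1.8511 + 0.38×0.9407 + 0.07×1.2513 + 0.17×0.1737 + 0.27×1.1456 = 0.9875
E(R_P) = R_f + β_P × MRP = 1.67% + 0.9875 × 7.06% = 8.64%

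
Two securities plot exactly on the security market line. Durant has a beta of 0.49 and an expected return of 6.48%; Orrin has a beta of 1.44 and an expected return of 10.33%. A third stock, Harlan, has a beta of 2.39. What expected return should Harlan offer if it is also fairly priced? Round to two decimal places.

MRP (SML slope) = (10.33% − 6.48%) / (1.44 − 0.49) = 3.85% / 0.95 = 4.0526%
R_f (intercept) = 6.48% − 0.49 × 4.0526% = 4.4942%
E(R_Harlan) = R_f + β × MRP = 4.4942% + 2.39 × 4.0526% = 14.18%

14.18%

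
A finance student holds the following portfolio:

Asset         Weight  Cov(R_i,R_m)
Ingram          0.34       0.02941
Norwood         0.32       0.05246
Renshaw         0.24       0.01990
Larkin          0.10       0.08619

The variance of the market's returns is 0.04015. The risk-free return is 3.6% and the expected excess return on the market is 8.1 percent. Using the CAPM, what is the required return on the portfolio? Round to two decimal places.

β_Ingram = 0.02941 / 0.04015 = 0.7325
β_Norwood = 0.05246 / 0.04015 = 1.3066
β_Renshaw = 0.01990 / 0.04015 = 0.4956
β_Larkin = 0.08619 / 0.04015 = 2.1467
β_P = Σ w_i β_i = 0.34×0.7325 + 0.32×1.3066 + 0.24×0.4956 + 0.10×2.1467 = 1.0008
E(R_P) = R_f + β_P × MRP = 3.6% + 1.0008 × 8.1% = 11.71%

11.71%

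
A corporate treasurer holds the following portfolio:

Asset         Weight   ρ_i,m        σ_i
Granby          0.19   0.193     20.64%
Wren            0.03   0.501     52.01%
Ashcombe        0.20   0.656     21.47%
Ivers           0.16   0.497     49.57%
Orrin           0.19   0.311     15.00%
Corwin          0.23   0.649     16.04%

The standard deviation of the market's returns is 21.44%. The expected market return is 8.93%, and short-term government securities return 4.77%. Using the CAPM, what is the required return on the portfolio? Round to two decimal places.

β_Granby = 0.193 × 20.64% / 21.44% = 0.1858
β_Wren = 0.501 × 52.01% / 21.44% = 1.2153
β_Ashcombe = 0.656 × 21.47% / 21.44% = 0.6569
β_Ivers = 0.497 × 49.57% / 21.44% = 1.1491
β_Orrin = 0.311 × 15.00% / 21.44% = 0.2176
β_Corwin = 0.649 × 16.04% / 21.44% = 0.4855
β_P = Σ w_i β_i = 0.19×0.1858 + 0.03×1.2153 + 0.20×0.6569 + 0.16×1.1491 + 0.19×0.2176 + 0.23×0.4855 = 0.5400
MRP = 8.93% − 4.77% = 4.16%
E(R_P) = R_f + β_P × MRP = 4.77% + 0.5400 × 4.16% = 7.02%

7.02%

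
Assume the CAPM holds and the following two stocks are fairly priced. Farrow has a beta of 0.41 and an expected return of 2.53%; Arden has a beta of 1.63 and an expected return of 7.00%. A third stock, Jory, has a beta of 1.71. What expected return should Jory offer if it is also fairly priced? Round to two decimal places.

7.29%

MRP (SML slope) = (7.00% − 2.53%) / (1.63 − 0.41) = 4.47% / 1.22 = 3.6639%
R_f (intercept) = 2.53% − 0.41 × 3.6639% = 1.0278%
E(R_Jory) = R_f + β × MRP = 1.0278% + 1.71 × 3.6639% = 7.29%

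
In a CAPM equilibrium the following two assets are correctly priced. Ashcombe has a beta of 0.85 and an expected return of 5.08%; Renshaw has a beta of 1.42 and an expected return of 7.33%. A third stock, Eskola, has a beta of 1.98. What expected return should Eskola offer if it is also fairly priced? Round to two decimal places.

MRP (SML slope) = (7.33% − 5.08%) / (1.42 − 0.85) = 2.25% / 0.57 = 3.9474%
R_f (intercept) = 5.08% − 0.85 × 3.9474% = 1.7247%
E(R_Eskola) = R_f + β × MRP = 1.7247% + 1.98 × 3.9474% = 9.54%

9.54%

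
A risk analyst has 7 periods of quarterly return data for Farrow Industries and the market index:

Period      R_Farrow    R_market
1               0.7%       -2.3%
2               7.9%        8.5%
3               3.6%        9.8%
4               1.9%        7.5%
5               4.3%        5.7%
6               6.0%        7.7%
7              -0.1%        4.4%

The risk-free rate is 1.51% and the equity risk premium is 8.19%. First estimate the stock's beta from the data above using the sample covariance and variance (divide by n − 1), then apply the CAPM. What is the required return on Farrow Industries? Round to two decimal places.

Mean R_i = (0.7 + 7.9 + 3.6 + 1.9 + 4.3 + 6.0 − 0.1) / 7 = 3.4714%
Mean R_m = (-2.3 + 8.5 + 9.8 + 7.5 + 5.7 + 7.7 + 4.4) / 7 = 5.9000%
Σ(R_i − R̄_i)(R_m − R̄_m) = 41.9700  ⇒  Cov = 41.9700 / 6 = 6.9950
Σ(R_m − R̄_m)² = 97.3000  ⇒  Var(R_m) = 97.3000 / 6 = 16.2167
β = Cov / Var(R_m) = 6.9950 / 16.2167 = 0.4313
E(R) = R_f + β × MRP = 1.51% + 0.4313 × 8.19% = 5.04%

5.04%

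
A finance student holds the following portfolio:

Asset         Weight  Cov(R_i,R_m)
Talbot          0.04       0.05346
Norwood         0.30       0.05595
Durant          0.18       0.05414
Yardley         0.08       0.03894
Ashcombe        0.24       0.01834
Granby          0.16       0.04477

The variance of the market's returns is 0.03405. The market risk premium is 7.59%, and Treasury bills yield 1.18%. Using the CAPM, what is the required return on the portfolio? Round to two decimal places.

β_Talbot = 0.05346 / 0.03405 = 1.5700
β_Norwood = 0.05595 / 0.03405 = 1.6432
β_Durant = 0.05414 / 0.03405 = 1.5900
β_Yardley = 0.03894 / 0.03405 = 1.1436
β_Ashcombe = 0.01834 / 0.03405 = 0.5386
β_Granby = 0.04477 / 0.03405 = 1.3148
β_P = Σ w_i β_i = 0.04×1.5700 + 0.30×1.6432 + 0.18×1.5900 + 0.08×1.1436 + 0.24×0.5386 + 0.16×1.3148 = 1.2731
E(R_P) = R_f + β_P × MRP = 1.18% + 1.2731 × 7.59% = 10.84%

10.84%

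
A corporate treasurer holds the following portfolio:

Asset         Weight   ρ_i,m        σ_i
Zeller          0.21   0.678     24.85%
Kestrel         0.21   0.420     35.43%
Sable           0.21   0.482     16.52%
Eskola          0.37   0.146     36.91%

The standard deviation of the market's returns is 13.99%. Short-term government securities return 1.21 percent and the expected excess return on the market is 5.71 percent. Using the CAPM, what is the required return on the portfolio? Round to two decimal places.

β_Zeller = 0.678 × 24.85% / 13.99% = 1.2043
β_Kestrel = 0.420 × 35.43% / 13.99% = 1.0637
β_Sable = 0.482 × 16.52% / 13.99% = 0.5692
β_Eskola = 0.146 × 36.91% / 13.99% = 0.3852
β_P = Σ w_i β_i = 0.21×1.2043 + 0.21×1.0637 + 0.21×0.5692 + 0.37×0.3852 = 0.7383
E(R_P) = R_f + β_P × MRP = 1.21% + 0.7383 × 5.71% = 5.43%

5.43%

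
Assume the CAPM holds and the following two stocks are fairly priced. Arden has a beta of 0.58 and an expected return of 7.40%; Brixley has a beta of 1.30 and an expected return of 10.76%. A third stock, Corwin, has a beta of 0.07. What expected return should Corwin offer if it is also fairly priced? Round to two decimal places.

MRP (SML slope) = (10.76% − 7.40%) / (1.30 − 0.58) = 3.36% / 0.72 = 4.6667%
R_f (intercept) = 7.40% − 0.58 × 4.6667% = 4.6933%
E(R_Corwin) = R_f + β × MRP = 4.6933% + 0.07 × 4.6667% = 5.02%

5.02%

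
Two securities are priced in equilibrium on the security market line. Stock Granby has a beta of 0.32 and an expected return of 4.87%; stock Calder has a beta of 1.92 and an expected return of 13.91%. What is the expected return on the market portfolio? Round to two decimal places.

8.71%

Both satisfy E(R) = R_f + β·MRP, so the slope of the SML is
MRP = (13.91% − 4.87%) / (1.92 − 0.32) = 9.04% / 1.60 = 5.6500%
R_f = E(R_Granby) − β_Granby·MRP = 4.87% − 0.32 × 5.6500% = 3.0620%
E(R_m) = R_f + MRP = 3.0620% + 5.6500% = 8.71%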